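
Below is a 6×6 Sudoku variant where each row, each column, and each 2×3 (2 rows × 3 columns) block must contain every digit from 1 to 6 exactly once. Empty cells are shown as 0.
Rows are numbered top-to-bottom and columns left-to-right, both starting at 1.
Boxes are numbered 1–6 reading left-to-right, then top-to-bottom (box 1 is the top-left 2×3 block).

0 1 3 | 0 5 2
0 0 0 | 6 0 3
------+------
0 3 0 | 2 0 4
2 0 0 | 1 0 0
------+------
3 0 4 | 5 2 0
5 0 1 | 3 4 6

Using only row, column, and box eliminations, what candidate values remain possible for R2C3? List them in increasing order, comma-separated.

2,5

Row 2 already contains {3, 6}.
Column 3 already contains {1, 3, 4}.
Its 2×3 block (box 1) already contains {1, 3}.
Removing those from 1–6 leaves {2, 5} as the candidates for R2C3.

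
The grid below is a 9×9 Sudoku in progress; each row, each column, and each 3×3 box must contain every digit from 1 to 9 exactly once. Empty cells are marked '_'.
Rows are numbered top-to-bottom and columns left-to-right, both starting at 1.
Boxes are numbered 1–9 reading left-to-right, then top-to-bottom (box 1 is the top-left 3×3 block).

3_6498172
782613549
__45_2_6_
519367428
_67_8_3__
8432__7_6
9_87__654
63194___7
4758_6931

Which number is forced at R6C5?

Row 6 already contains {2, 3, 4, 6, 7, 8}.
Column 5 already contains {1, 4, 6, 8, 9}.
Its 3×3 block (box 5) already contains {2, 3, 6, 7, 8}.
The only value from 1–9 not eliminated is 5, so R6C5 = 5.

5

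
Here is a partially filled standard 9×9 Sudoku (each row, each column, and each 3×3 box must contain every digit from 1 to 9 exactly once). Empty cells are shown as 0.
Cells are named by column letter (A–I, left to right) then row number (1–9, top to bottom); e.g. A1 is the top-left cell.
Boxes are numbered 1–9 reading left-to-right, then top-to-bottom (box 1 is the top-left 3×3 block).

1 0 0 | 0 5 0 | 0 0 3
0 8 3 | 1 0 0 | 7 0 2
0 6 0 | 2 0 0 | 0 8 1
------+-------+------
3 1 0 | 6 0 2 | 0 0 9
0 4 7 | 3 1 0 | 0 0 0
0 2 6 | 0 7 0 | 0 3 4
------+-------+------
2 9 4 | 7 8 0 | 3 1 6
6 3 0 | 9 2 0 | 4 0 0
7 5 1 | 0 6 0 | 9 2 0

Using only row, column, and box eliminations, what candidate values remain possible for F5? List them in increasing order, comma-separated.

5,8,9

Row 5 already contains {1, 3, 4, 7}.
Column F already contains {2}.
Its 3×3 block (box 5) already contains {1, 2, 3, 6, 7}.
Removing those from 1–9 leaves {5, 8, 9} as the candidates for F5.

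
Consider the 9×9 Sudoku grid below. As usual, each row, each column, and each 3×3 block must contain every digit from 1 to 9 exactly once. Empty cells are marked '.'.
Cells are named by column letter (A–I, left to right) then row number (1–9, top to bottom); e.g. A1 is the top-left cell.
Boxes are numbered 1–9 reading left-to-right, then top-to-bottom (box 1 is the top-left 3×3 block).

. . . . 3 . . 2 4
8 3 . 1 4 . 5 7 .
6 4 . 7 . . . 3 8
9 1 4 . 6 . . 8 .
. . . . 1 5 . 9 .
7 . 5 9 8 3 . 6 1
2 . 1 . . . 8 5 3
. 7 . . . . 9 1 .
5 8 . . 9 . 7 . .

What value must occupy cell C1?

Cell C1 itself could take any of {7, 9} by direct elimination.
Consider where 7 can go in column C.
C2 is out (row 2 already has a 7).
C3 is out (row 3 already has a 7).
C5 is out (box 4 already has a 7).
C8 is out (row 8 already has a 7).
C9 is out (row 9 already has a 7).
So the only cell in column C that can hold 7 is C1.
Therefore C1 = 7.

7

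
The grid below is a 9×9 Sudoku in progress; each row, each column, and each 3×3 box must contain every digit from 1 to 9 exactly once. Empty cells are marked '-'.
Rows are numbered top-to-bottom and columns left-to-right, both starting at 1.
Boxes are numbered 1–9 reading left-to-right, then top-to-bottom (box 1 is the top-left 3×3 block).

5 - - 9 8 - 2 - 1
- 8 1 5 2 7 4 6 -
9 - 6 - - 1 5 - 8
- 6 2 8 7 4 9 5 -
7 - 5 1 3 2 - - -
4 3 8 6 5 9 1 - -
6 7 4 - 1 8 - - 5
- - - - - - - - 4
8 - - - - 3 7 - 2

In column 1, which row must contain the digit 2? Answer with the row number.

Consider where 2 can go in column 1.
r2c1 is out (row 2 already has a 2).
r4c1 is out (row 4 already has a 2).
So the only cell in column 1 that can hold 2 is r8c1.
That is row 8.

8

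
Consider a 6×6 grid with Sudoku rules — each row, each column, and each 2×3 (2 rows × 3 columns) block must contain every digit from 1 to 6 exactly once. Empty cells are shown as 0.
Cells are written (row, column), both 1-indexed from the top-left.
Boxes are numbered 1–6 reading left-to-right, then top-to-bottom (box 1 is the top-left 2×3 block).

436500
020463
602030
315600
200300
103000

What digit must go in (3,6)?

Cell (3,6) itself could take any of {1, 4, 5} by direct elimination.
Consider where 5 can go in box 4.
(3,4) is out (column 4 already has a 5).
(4,5) is out (row 4 already has a 5).
(4,6) is out (row 4 already has a 5).
So the only cell in box 4 that can hold 5 is (3,6).
Therefore (3,6) = 5.

5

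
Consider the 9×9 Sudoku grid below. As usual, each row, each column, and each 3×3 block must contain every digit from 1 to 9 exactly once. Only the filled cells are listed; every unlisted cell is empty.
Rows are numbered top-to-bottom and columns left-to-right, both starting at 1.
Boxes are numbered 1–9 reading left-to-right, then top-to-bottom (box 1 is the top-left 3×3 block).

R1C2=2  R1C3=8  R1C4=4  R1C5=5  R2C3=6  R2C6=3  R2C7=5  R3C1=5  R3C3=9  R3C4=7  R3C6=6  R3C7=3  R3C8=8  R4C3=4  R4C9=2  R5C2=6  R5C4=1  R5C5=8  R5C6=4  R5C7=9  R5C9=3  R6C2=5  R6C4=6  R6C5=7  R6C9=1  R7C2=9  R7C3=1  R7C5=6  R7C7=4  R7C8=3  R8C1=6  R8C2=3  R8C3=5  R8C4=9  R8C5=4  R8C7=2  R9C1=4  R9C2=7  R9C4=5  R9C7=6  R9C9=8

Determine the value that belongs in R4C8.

6

Cell R4C8 itself could take any of {5, 6, 7} by direct elimination.
Consider where 6 can go in box 6.
R4C7 is out (column 7 already has a 6).
R5C8 is out (row 5 already has a 6).
R6C7 is out (row 6 already has a 6).
R6C8 is out (row 6 already has a 6).
So the only cell in box 6 that can hold 6 is R4C8.
Therefore R4C8 = 6.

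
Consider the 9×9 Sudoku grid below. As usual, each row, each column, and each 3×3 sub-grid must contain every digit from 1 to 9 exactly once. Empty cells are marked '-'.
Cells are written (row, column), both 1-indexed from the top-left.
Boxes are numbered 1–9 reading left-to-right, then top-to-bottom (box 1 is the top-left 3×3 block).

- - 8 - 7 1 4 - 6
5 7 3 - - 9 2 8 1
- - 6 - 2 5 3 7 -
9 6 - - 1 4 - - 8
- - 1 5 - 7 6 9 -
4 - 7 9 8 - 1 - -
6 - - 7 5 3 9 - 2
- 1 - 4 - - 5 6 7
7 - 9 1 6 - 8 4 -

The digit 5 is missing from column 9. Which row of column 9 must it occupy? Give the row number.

Consider where 5 can go in column 9.
(3,9) is out (row 3 already has a 5).
(5,9) is out (row 5 already has a 5).
(9,9) is out (box 9 already has a 5).
So the only cell in column 9 that can hold 5 is (6,9).
That is row 6.

6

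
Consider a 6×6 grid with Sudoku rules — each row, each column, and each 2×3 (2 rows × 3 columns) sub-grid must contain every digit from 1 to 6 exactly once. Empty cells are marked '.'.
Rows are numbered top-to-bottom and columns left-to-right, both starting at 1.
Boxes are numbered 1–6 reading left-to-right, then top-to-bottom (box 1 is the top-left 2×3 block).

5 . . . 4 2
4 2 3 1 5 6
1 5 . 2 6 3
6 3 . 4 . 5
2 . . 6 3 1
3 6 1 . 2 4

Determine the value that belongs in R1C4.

3

Row 1 already contains {2, 4, 5}.
Column 4 already contains {1, 2, 4, 6}.
Its 2×3 block (box 2) already contains {1, 2, 4, 5, 6}.
The only value from 1–6 not eliminated is 3, so R1C4 = 3.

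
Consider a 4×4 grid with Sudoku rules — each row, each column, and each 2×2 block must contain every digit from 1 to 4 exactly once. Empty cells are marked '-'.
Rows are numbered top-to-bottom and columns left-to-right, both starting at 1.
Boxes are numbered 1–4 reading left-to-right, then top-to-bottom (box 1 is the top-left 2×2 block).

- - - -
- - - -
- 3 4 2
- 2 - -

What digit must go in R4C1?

4

Cell R4C1 itself could take any of {1, 4} by direct elimination.
Consider where 4 can go in box 3.
R3C1 is out (row 3 already has a 4).
So the only cell in box 3 that can hold 4 is R4C1.
Therefore R4C1 = 4.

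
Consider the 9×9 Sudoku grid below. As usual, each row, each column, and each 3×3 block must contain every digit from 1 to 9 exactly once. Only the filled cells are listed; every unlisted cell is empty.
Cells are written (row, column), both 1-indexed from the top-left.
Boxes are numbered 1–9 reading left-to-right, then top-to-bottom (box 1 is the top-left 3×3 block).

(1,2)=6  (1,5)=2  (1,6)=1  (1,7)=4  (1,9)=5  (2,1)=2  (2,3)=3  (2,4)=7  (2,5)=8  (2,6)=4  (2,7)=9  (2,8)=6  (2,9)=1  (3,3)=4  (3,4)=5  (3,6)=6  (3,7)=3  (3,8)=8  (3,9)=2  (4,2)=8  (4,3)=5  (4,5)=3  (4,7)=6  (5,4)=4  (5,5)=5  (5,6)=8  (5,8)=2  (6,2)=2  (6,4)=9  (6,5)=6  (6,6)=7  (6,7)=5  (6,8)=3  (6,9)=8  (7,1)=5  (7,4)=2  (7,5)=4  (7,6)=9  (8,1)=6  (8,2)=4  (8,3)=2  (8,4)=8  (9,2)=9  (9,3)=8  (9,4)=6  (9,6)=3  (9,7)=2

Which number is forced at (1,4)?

3

Row 1 already contains {1, 2, 4, 5, 6}.
Column 4 already contains {2, 4, 5, 6, 7, 8, 9}.
Its 3×3 block (box 2) already contains {1, 2, 4, 5, 6, 7, 8}.
The only value from 1–9 not eliminated is 3, so (1,4) = 3.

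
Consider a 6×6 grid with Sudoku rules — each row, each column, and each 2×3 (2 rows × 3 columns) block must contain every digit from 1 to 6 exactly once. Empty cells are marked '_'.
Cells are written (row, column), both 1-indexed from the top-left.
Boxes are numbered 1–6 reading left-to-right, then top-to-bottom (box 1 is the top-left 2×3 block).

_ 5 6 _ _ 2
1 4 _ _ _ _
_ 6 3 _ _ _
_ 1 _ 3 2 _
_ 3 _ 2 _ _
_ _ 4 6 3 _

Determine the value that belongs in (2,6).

3

Cell (2,6) itself could take any of {3, 5, 6} by direct elimination.
Consider where 3 can go in row 2.
(2,3) is out (column 3 already has a 3).
(2,4) is out (column 4 already has a 3).
(2,5) is out (column 5 already has a 3).
So the only cell in row 2 that can hold 3 is (2,6).
Therefore (2,6) = 3.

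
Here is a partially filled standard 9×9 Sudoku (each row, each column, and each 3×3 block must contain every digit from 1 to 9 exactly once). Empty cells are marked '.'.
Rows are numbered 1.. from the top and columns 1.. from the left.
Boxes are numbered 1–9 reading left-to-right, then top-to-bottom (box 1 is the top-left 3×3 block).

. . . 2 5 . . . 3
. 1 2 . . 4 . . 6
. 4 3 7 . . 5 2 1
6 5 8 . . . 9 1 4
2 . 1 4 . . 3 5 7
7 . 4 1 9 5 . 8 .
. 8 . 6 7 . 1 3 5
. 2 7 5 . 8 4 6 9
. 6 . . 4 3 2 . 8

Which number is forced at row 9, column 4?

Row 9 already contains {2, 3, 4, 6, 8}.
Column 4 already contains {1, 2, 4, 5, 6, 7}.
Its 3×3 block (box 8) already contains {3, 4, 5, 6, 7, 8}.
The only value from 1–9 not eliminated is 9, so row 9, column 4 = 9.

9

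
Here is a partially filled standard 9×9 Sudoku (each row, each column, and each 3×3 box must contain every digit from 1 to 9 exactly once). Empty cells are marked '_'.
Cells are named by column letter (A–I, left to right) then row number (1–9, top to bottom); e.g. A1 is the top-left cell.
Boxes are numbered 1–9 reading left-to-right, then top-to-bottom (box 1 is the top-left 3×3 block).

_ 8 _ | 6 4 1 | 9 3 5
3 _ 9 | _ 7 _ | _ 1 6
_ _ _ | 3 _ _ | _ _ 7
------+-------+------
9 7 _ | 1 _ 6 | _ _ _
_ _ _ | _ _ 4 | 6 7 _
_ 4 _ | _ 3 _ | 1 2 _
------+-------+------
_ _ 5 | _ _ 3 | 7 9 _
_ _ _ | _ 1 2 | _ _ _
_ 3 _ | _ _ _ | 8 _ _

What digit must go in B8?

Cell B8 itself could take any of {6, 9} by direct elimination.
Consider where 9 can go in column B.
B2 is out (row 2 already has a 9).
B3 is out (box 1 already has a 9).
B5 is out (box 4 already has a 9).
B7 is out (row 7 already has a 9).
So the only cell in column B that can hold 9 is B8.
Therefore B8 = 9.

9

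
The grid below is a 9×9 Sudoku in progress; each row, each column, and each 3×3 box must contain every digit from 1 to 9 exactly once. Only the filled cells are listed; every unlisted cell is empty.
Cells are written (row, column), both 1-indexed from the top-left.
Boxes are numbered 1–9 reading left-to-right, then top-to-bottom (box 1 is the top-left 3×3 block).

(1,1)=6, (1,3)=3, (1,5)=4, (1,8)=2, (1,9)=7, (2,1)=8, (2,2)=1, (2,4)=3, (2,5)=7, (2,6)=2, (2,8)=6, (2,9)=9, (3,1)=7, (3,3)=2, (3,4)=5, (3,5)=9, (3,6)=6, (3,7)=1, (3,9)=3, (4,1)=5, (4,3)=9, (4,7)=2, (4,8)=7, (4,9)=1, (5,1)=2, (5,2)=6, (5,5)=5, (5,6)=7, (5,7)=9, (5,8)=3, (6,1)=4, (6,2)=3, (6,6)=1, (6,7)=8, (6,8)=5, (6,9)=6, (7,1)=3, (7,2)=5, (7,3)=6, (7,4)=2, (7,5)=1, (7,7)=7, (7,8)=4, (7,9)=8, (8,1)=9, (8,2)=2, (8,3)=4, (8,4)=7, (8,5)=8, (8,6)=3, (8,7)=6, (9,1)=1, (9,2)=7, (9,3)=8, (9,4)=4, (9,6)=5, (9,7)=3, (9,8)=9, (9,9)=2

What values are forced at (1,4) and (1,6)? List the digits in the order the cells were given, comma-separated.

For (1,4):
  Consider where 1 can go in box 2.
  (1,6) is out (column 6 already has a 1).
  So the only cell in box 2 that can hold 1 is (1,4).
  So (1,4) = 1.
For (1,6):
  Row 1 already contains {2, 3, 4, 6, 7}.
  Column 6 already contains {1, 2, 3, 5, 6, 7}.
  Its 3×3 block (box 2) already contains {2, 3, 4, 5, 6, 7, 9}.
  The only value from 1–9 not eliminated is 8, so (1,6) = 8.

1,8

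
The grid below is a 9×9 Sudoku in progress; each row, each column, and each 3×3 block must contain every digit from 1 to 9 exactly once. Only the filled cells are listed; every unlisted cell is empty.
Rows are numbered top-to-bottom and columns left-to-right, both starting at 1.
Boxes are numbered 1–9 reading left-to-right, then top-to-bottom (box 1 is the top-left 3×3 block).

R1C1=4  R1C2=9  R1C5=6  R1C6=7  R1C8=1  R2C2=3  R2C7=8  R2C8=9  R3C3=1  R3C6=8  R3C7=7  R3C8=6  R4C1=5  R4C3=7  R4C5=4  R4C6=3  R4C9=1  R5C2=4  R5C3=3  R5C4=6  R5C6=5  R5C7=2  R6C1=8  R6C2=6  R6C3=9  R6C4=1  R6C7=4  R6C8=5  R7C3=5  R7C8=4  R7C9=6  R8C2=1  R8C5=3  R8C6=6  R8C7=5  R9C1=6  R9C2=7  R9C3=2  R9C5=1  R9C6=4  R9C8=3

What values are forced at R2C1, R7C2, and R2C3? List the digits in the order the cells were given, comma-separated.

For R2C1:
  Consider where 7 can go in box 1.
  R1C3 is out (row 1 already has a 7).
  R2C3 is out (column 3 already has a 7).
  R3C1 is out (row 3 already has a 7).
  R3C2 is out (row 3 already has a 7).
  So the only cell in box 1 that can hold 7 is R2C1.
  So R2C1 = 7.
For R7C2:
  Row 7 already contains {4, 5, 6}.
  Column 2 already contains {1, 3, 4, 6, 7, 9}.
  Its 3×3 block (box 7) already contains {1, 2, 5, 6, 7}.
  The only value from 1–9 not eliminated is 8, so R7C2 = 8.
For R2C3:
  Row 2 already contains {3, 8, 9}.
  Column 3 already contains {1, 2, 3, 5, 7, 9}.
  Its 3×3 block (box 1) already contains {1, 3, 4, 9}.
  The only value from 1–9 not eliminated is 6, so R2C3 = 6.

7,8,6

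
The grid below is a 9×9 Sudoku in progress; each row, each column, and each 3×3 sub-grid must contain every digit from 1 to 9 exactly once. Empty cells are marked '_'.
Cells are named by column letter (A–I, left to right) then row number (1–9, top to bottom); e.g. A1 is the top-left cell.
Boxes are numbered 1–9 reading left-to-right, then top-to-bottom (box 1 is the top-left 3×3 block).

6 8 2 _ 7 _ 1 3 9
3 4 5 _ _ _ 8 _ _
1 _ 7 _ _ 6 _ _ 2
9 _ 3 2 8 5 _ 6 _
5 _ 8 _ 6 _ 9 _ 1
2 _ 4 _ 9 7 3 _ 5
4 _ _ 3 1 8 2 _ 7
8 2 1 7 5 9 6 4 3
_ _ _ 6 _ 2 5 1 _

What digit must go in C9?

Row 9 already contains {1, 2, 5, 6}.
Column C already contains {1, 2, 3, 4, 5, 7, 8}.
Its 3×3 block (box 7) already contains {1, 2, 4, 8}.
The only value from 1–9 not eliminated is 9, so C9 = 9.

9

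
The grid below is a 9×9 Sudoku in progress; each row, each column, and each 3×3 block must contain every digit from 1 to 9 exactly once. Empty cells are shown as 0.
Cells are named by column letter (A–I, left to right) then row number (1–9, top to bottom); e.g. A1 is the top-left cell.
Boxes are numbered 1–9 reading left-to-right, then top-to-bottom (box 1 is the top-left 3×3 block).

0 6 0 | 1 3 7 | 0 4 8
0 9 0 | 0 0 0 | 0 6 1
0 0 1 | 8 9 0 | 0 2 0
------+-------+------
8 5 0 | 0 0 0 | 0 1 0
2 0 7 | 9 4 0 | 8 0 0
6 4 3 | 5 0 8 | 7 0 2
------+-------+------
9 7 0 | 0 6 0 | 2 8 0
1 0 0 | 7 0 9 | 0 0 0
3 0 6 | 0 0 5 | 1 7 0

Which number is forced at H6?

9

Row 6 already contains {2, 3, 4, 5, 6, 7, 8}.
Column H already contains {1, 2, 4, 6, 7, 8}.
Its 3×3 block (box 6) already contains {1, 2, 7, 8}.
The only value from 1–9 not eliminated is 9, so H6 = 9.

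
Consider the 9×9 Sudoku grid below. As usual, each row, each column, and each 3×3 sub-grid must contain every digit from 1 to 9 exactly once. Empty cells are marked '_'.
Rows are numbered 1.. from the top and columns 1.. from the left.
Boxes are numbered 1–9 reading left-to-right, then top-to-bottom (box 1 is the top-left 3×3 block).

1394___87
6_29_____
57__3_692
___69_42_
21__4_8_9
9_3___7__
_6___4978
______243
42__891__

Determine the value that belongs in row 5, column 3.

6

Cell row 5, column 3 itself could take any of {5, 6, 7} by direct elimination.
Consider where 6 can go in column 3.
row 3, column 3 is out (row 3 already has a 6).
row 4, column 3 is out (row 4 already has a 6).
row 7, column 3 is out (row 7 already has a 6).
row 8, column 3 is out (box 7 already has a 6).
row 9, column 3 is out (box 7 already has a 6).
So the only cell in column 3 that can hold 6 is row 5, column 3.
Therefore row 5, column 3 = 6.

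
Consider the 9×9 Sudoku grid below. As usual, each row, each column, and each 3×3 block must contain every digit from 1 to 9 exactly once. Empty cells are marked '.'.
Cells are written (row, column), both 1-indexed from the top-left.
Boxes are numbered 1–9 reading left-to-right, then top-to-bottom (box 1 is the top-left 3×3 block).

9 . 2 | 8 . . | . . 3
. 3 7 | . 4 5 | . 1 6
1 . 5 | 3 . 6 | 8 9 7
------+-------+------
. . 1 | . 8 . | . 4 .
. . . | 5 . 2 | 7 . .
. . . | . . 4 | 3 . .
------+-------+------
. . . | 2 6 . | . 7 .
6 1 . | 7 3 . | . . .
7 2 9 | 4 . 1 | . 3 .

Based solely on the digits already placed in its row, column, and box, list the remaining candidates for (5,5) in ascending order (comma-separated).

Row 5 already contains {2, 5, 7}.
Column 5 already contains {3, 4, 6, 8}.
Its 3×3 block (box 5) already contains {2, 4, 5, 8}.
Removing those from 1–9 leaves {1, 9} as the candidates for (5,5).

1,9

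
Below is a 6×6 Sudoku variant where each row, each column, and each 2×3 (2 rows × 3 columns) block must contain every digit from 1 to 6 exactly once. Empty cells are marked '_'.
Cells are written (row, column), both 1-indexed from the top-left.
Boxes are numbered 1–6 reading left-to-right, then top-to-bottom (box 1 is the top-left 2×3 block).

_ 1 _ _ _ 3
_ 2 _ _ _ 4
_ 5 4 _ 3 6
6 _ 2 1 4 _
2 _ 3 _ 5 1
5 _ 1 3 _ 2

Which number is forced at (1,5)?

2

Cell (1,5) itself could take any of {2, 6} by direct elimination.
Consider where 2 can go in column 5.
(2,5) is out (row 2 already has a 2).
(6,5) is out (row 6 already has a 2).
So the only cell in column 5 that can hold 2 is (1,5).
Therefore (1,5) = 2.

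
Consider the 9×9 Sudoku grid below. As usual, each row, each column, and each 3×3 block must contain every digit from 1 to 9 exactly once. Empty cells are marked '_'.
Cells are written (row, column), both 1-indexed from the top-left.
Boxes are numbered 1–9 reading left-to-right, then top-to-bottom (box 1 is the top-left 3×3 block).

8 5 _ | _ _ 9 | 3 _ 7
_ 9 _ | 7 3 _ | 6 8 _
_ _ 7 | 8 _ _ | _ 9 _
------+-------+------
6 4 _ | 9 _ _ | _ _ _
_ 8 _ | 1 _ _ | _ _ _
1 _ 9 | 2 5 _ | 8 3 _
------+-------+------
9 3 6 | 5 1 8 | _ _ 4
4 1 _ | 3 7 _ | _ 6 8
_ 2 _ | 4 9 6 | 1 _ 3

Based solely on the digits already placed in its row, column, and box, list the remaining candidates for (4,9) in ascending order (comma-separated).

1,2,5

Row 4 already contains {4, 6, 9}.
Column 9 already contains {3, 4, 7, 8}.
Its 3×3 block (box 6) already contains {3, 8}.
Removing those from 1–9 leaves {1, 2, 5} as the candidates for (4,9).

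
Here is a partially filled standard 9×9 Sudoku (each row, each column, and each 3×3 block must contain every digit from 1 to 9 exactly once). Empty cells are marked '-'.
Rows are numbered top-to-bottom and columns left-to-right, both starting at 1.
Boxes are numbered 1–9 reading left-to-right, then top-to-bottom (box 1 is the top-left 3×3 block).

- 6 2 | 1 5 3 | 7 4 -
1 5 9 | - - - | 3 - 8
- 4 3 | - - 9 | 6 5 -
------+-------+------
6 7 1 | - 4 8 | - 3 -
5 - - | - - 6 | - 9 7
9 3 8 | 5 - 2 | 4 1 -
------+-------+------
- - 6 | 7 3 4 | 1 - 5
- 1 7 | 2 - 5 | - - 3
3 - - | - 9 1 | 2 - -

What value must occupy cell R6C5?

7

Row 6 already contains {1, 2, 3, 4, 5, 8, 9}.
Column 5 already contains {3, 4, 5, 9}.
Its 3×3 block (box 5) already contains {2, 4, 5, 6, 8}.
The only value from 1–9 not eliminated is 7, so R6C5 = 7.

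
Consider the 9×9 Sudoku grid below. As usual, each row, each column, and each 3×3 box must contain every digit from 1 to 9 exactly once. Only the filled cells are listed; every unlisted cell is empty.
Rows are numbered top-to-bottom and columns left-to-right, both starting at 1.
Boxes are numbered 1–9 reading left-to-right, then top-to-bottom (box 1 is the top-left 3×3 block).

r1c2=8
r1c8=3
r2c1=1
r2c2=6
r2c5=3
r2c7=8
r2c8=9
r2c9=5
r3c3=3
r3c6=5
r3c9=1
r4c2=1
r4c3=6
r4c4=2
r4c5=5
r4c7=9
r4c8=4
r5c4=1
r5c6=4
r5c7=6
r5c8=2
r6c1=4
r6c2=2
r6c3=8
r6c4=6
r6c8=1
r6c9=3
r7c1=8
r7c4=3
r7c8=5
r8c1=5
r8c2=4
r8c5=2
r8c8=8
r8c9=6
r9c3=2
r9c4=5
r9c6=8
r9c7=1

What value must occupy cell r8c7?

Cell r8c7 itself could take any of {3, 7} by direct elimination.
Consider where 3 can go in row 8.
r8c3 is out (column 3 already has a 3).
r8c4 is out (column 4 already has a 3).
r8c6 is out (box 8 already has a 3).
So the only cell in row 8 that can hold 3 is r8c7.
Therefore r8c7 = 3.

3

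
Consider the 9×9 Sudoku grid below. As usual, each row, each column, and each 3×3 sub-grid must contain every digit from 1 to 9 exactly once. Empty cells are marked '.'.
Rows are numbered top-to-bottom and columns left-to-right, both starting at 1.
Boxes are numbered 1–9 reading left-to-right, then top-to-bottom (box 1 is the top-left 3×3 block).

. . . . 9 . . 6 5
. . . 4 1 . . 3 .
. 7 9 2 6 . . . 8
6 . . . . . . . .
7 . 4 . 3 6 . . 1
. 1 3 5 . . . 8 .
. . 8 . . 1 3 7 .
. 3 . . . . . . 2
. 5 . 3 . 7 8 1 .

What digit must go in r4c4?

1

Cell r4c4 itself could take any of {1, 7, 8, 9} by direct elimination.
Consider where 1 can go in column 4.
r1c4 is out (box 2 already has a 1).
r5c4 is out (row 5 already has a 1).
r7c4 is out (row 7 already has a 1).
r8c4 is out (box 8 already has a 1).
So the only cell in column 4 that can hold 1 is r4c4.
Therefore r4c4 = 1.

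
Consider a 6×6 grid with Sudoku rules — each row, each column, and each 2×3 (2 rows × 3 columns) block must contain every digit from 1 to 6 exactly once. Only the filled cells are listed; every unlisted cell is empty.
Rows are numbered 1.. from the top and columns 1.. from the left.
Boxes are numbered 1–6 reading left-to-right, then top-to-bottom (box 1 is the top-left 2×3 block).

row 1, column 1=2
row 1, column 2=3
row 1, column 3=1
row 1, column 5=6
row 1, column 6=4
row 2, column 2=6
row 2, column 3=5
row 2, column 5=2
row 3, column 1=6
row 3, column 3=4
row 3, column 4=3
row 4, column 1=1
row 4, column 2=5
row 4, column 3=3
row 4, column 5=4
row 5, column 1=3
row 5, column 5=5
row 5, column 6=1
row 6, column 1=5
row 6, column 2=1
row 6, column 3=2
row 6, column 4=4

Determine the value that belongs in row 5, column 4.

Cell row 5, column 4 itself could take any of {2, 6} by direct elimination.
Consider where 2 can go in box 6.
row 6, column 5 is out (row 6 already has a 2).
row 6, column 6 is out (row 6 already has a 2).
So the only cell in box 6 that can hold 2 is row 5, column 4.
Therefore row 5, column 4 = 2.

2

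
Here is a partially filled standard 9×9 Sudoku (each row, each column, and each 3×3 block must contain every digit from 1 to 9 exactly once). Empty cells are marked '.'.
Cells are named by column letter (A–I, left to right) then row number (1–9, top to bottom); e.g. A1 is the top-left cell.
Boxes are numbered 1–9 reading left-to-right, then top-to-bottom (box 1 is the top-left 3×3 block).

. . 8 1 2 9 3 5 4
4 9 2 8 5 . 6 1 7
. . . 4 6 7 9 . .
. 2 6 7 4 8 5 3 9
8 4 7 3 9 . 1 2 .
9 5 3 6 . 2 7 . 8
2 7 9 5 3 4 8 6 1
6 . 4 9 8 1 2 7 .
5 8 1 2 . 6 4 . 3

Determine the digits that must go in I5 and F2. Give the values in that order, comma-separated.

6,3

For I5:
  Row 5 already contains {1, 2, 3, 4, 7, 8, 9}.
  Column I already contains {1, 3, 4, 7, 8, 9}.
  Its 3×3 block (box 6) already contains {1, 2, 3, 5, 7, 8, 9}.
  The only value from 1–9 not eliminated is 6, so I5 = 6.
For F2:
  Row 2 already contains {1, 2, 4, 5, 6, 7, 8, 9}.
  Column F already contains {1, 2, 4, 6, 7, 8, 9}.
  Its 3×3 block (box 2) already contains {1, 2, 4, 5, 6, 7, 8, 9}.
  The only value from 1–9 not eliminated is 3, so F2 = 3.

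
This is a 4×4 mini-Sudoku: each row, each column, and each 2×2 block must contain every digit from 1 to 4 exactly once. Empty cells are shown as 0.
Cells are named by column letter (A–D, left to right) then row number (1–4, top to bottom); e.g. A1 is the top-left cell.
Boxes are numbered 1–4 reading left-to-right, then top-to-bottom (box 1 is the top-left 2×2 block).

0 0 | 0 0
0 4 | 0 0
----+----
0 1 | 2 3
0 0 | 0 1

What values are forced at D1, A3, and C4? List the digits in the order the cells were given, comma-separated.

4,4,4

For D1:
  Consider where 4 can go in column D.
  D2 is out (row 2 already has a 4).
  So the only cell in column D that can hold 4 is D1.
  So D1 = 4.
For A3:
  Row 3 already contains {1, 2, 3}.
  Column A already contains {}.
  Its 2×2 block (box 3) already contains {1}.
  The only value from 1–4 not eliminated is 4, so A3 = 4.
For C4:
  Row 4 already contains {1}.
  Column C already contains {2}.
  Its 2×2 block (box 4) already contains {1, 2, 3}.
  The only value from 1–4 not eliminated is 4, so C4 = 4.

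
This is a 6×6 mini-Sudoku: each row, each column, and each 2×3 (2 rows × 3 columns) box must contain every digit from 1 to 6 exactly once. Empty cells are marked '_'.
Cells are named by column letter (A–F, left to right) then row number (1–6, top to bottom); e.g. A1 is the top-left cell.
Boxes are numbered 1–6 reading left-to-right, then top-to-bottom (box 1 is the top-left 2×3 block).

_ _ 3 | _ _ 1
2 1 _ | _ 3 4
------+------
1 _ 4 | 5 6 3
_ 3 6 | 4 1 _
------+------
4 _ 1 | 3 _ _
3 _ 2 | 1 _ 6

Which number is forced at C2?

Row 2 already contains {1, 2, 3, 4}.
Column C already contains {1, 2, 3, 4, 6}.
Its 2×3 block (box 1) already contains {1, 2, 3}.
The only value from 1–6 not eliminated is 5, so C2 = 5.

5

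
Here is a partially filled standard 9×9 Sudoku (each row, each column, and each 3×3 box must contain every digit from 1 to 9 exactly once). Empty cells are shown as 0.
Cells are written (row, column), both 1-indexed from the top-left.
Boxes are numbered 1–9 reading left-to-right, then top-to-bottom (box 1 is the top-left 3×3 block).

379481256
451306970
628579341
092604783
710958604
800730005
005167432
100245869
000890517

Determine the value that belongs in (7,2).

8

Row 7 already contains {1, 2, 3, 4, 5, 6, 7}.
Column 2 already contains {1, 2, 5, 7, 9}.
Its 3×3 block (box 7) already contains {1, 5}.
The only value from 1–9 not eliminated is 8, so (7,2) = 8.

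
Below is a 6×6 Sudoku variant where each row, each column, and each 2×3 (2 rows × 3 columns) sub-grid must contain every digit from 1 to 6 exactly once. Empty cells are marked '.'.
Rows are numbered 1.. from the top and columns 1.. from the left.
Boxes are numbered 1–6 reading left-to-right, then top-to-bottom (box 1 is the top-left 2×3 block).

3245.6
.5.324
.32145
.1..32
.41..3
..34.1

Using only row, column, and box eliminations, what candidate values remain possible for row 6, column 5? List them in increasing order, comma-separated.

Row 6 already contains {1, 3, 4}.
Column 5 already contains {2, 3, 4}.
Its 2×3 block (box 6) already contains {1, 3, 4}.
Removing those from 1–6 leaves {5, 6} as the candidates for row 6, column 5.

5,6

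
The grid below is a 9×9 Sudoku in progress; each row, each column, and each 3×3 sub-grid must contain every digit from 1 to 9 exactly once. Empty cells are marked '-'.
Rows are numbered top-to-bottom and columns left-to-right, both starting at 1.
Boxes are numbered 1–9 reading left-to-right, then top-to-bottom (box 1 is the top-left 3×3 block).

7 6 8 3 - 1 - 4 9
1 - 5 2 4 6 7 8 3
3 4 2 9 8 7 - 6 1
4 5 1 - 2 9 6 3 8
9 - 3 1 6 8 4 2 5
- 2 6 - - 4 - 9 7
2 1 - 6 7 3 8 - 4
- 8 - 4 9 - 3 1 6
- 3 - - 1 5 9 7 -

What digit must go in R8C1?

Row 8 already contains {1, 3, 4, 6, 8, 9}.
Column 1 already contains {1, 2, 3, 4, 7, 9}.
Its 3×3 block (box 7) already contains {1, 2, 3, 8}.
The only value from 1–9 not eliminated is 5, so R8C1 = 5.

5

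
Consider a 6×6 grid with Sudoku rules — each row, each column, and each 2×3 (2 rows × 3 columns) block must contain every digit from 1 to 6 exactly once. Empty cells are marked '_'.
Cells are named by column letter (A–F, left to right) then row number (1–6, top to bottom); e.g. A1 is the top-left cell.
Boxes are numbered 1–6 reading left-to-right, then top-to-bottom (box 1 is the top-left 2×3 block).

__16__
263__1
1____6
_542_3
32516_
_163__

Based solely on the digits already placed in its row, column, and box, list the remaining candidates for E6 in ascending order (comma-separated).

Row 6 already contains {1, 3, 6}.
Column E already contains {6}.
Its 2×3 block (box 6) already contains {1, 3, 6}.
Removing those from 1–6 leaves {2, 4, 5} as the candidates for E6.

2,4,5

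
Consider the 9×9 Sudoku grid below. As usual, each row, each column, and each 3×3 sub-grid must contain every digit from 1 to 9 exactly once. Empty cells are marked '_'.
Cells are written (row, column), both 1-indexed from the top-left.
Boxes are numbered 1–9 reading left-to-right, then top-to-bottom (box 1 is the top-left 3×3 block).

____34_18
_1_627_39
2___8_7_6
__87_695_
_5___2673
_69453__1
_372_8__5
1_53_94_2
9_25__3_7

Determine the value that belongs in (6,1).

Row 6 already contains {1, 3, 4, 5, 6, 9}.
Column 1 already contains {1, 2, 9}.
Its 3×3 block (box 4) already contains {5, 6, 8, 9}.
The only value from 1–9 not eliminated is 7, so (6,1) = 7.

7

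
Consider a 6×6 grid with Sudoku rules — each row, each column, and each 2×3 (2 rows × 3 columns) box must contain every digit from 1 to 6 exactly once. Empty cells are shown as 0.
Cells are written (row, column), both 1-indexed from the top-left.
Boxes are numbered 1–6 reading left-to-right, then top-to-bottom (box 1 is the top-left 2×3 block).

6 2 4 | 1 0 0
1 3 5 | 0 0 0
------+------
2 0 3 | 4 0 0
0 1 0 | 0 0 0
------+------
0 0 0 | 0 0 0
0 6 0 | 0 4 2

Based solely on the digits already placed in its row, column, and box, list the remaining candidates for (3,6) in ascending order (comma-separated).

1,5,6

Row 3 already contains {2, 3, 4}.
Column 6 already contains {2}.
Its 2×3 block (box 4) already contains {4}.
Removing those from 1–6 leaves {1, 5, 6} as the candidates for (3,6).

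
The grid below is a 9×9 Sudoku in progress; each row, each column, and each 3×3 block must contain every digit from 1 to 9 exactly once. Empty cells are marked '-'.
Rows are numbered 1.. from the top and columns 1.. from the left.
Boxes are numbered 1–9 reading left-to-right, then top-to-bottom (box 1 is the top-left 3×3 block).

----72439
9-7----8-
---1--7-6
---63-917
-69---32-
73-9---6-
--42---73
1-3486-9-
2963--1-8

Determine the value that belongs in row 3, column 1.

3

Cell row 3, column 1 itself could take any of {3, 4, 5, 8} by direct elimination.
Consider where 3 can go in box 1.
row 1, column 1 is out (row 1 already has a 3). row 1, column 2 is out (row 1 already has a 3). row 1, column 3 is out (row 1 already has a 3). row 2, column 2 is out (column 2 already has a 3). The remaining empty cells in box 1 are similarly blocked.
So the only cell in box 1 that can hold 3 is row 3, column 1.
Therefore row 3, column 1 = 3.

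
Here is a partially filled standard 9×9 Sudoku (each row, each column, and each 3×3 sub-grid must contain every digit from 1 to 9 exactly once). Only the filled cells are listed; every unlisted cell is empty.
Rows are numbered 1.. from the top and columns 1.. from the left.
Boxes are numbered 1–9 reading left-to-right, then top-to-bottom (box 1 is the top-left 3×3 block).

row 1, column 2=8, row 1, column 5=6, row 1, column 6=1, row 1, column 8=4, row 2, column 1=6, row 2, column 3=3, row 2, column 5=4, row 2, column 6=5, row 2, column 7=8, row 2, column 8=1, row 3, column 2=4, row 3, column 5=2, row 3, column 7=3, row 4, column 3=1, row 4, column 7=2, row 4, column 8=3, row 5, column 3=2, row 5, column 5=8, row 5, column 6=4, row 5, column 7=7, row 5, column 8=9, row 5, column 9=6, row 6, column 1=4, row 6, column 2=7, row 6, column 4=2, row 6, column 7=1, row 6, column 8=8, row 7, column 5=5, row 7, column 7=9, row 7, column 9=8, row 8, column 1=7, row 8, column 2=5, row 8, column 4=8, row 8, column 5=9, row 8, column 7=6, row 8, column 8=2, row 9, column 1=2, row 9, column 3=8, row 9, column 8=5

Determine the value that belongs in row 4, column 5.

Row 4 already contains {1, 2, 3}.
Column 5 already contains {2, 4, 5, 6, 8, 9}.
Its 3×3 block (box 5) already contains {2, 4, 8}.
The only value from 1–9 not eliminated is 7, so row 4, column 5 = 7.

7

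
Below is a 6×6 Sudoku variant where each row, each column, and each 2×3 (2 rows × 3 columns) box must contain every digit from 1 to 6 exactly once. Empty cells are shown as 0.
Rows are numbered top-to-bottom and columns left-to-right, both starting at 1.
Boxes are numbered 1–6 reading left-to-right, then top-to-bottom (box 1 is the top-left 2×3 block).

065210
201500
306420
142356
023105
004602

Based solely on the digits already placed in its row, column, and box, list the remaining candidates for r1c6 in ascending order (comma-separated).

Row 1 already contains {1, 2, 5, 6}.
Column 6 already contains {2, 5, 6}.
Its 2×3 block (box 2) already contains {1, 2, 5}.
Removing those from 1–6 leaves {3, 4} as the candidates for r1c6.

3,4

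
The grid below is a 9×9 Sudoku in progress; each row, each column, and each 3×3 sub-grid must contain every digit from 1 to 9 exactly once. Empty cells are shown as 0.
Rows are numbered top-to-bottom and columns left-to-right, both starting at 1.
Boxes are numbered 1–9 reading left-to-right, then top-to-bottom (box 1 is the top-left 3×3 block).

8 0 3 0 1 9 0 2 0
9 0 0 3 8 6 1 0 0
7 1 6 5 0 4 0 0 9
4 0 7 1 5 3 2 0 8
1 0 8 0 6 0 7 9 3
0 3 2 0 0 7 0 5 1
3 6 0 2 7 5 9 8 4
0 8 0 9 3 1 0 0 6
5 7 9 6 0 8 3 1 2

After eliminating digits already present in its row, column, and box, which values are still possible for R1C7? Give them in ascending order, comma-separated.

Row 1 already contains {1, 2, 3, 8, 9}.
Column 7 already contains {1, 2, 3, 7, 9}.
Its 3×3 block (box 3) already contains {1, 2, 9}.
Removing those from 1–9 leaves {4, 5, 6} as the candidates for R1C7.

4,5,6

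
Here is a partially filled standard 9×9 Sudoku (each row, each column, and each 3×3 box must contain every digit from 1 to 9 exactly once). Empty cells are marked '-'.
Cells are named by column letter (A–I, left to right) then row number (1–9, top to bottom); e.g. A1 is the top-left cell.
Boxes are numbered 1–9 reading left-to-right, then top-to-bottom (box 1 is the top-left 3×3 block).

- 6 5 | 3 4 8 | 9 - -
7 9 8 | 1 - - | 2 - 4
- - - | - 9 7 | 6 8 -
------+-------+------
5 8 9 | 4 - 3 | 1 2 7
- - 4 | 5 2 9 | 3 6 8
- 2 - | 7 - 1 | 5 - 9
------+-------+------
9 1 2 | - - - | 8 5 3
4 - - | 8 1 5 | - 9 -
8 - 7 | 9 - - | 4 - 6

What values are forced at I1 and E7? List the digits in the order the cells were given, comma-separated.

For I1:
  Row 1 already contains {3, 4, 5, 6, 8, 9}.
  Column I already contains {3, 4, 6, 7, 8, 9}.
  Its 3×3 block (box 3) already contains {2, 4, 6, 8, 9}.
  The only value from 1–9 not eliminated is 1, so I1 = 1.
For E7:
  Consider where 7 can go in column E.
  E2 is out (row 2 already has a 7).
  E4 is out (row 4 already has a 7).
  E6 is out (row 6 already has a 7).
  E9 is out (row 9 already has a 7).
  So the only cell in column E that can hold 7 is E7.
  So E7 = 7.

1,7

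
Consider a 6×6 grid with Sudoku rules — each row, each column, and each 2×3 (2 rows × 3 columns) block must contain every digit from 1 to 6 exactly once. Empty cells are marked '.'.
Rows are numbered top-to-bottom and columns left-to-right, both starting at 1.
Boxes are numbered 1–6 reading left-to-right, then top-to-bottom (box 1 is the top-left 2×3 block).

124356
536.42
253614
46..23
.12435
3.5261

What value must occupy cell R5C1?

6

Row 5 already contains {1, 2, 3, 4, 5}.
Column 1 already contains {1, 2, 3, 4, 5}.
Its 2×3 block (box 5) already contains {1, 2, 3, 5}.
The only value from 1–6 not eliminated is 6, so R5C1 = 6.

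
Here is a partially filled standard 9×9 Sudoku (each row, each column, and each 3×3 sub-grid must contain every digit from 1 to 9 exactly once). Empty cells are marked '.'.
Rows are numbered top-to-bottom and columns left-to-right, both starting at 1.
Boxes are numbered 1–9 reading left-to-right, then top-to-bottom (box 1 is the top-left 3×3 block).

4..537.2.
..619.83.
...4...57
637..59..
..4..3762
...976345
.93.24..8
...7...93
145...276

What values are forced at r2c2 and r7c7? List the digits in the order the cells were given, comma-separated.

7,5

For r2c2:
  Consider where 7 can go in column 2.
  r1c2 is out (row 1 already has a 7).
  r3c2 is out (row 3 already has a 7).
  r5c2 is out (row 5 already has a 7).
  r6c2 is out (row 6 already has a 7).
  r8c2 is out (row 8 already has a 7).
  So the only cell in column 2 that can hold 7 is r2c2.
  So r2c2 = 7.
For r7c7:
  Consider where 5 can go in row 7.
  r7c1 is out (box 7 already has a 5).
  r7c4 is out (column 4 already has a 5).
  r7c8 is out (column 8 already has a 5).
  So the only cell in row 7 that can hold 5 is r7c7.
  So r7c7 = 5.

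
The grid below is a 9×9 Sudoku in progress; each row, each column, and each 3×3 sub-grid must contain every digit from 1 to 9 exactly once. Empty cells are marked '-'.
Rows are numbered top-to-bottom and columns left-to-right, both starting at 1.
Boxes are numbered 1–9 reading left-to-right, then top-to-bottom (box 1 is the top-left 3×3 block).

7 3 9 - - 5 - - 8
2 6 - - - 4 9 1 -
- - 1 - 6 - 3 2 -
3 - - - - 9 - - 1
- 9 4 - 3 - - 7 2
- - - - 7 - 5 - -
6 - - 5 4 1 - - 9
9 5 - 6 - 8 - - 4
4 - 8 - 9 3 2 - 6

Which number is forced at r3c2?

Cell r3c2 itself could take any of {4, 8} by direct elimination.
Consider where 4 can go in box 1.
r2c3 is out (row 2 already has a 4).
r3c1 is out (column 1 already has a 4).
So the only cell in box 1 that can hold 4 is r3c2.
Therefore r3c2 = 4.

4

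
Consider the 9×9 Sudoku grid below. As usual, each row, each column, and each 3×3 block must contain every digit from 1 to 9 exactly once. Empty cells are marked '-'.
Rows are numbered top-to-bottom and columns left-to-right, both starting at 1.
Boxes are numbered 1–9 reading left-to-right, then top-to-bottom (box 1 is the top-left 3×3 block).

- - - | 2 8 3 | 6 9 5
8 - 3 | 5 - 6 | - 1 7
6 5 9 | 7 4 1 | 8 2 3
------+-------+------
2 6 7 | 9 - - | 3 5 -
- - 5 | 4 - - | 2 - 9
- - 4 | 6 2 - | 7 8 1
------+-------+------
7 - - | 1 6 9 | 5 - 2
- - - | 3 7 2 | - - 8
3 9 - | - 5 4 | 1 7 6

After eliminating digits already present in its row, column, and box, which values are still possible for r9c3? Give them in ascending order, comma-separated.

2,8

Row 9 already contains {1, 3, 4, 5, 6, 7, 9}.
Column 3 already contains {3, 4, 5, 7, 9}.
Its 3×3 block (box 7) already contains {3, 7, 9}.
Removing those from 1–9 leaves {2, 8} as the candidates for r9c3.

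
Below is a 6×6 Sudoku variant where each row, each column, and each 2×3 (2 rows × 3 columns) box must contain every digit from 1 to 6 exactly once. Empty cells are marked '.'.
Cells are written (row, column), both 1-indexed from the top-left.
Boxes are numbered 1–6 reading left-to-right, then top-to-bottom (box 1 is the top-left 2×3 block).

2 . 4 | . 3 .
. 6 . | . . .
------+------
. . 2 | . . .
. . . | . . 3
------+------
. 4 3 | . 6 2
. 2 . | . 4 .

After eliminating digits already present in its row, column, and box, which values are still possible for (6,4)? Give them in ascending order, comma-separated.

Row 6 already contains {2, 4}.
Column 4 already contains {}.
Its 2×3 block (box 6) already contains {2, 4, 6}.
Removing those from 1–6 leaves {1, 3, 5} as the candidates for (6,4).

1,3,5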